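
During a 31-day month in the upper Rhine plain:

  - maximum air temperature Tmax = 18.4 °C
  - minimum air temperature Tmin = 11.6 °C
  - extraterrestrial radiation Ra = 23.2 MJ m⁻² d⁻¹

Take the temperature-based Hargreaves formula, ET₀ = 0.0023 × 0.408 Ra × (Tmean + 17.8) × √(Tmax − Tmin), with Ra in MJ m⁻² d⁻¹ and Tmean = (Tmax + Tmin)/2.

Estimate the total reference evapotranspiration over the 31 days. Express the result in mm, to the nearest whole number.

58 mm

Tmean = (18.4 + 11.6)/2 = 15.00 °C
0.408 Ra = 0.408 × 23.2 = 9.4656 mm/d equivalent
ET₀ = 0.0023 × 9.4656 × (15.00 + 17.8) × √6.8 = 0.0023 × 9.4656 × 32.80 × 2.6077 = 1.8621 mm/d
Over 31 days: 1.8621 × 31 = 57.725 mm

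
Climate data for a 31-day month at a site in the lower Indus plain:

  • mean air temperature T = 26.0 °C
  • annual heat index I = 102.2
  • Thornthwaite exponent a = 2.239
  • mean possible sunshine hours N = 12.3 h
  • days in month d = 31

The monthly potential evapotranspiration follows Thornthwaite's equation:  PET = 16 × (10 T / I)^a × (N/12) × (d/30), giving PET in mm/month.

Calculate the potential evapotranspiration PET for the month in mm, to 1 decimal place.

137.1 mm

10T/I = 10 × 26.0 / 102.2 = 2.5440
(10T/I)^a = 2.5440^2.239 = 8.0901
Uncorrected PET = 16 × 8.0901 = 129.442 mm
Correction = (N/12)(d/30) = (12.3/12)(31/30) = 1.0592
PET = 129.442 × 1.0592 = 137.105 mm/month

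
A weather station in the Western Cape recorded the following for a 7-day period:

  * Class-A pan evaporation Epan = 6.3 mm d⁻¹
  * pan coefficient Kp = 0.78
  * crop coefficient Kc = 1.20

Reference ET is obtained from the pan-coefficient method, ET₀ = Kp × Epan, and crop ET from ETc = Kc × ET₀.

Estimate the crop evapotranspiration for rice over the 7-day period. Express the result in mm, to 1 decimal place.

ET₀ = 0.78 × 6.3 = 4.9140 mm/d
ETc = Kc × ET₀ = 1.20 × 4.9140 = 5.8968 mm/d
Over 7 days: 5.8968 × 7 = 41.278 mm

41.3 mm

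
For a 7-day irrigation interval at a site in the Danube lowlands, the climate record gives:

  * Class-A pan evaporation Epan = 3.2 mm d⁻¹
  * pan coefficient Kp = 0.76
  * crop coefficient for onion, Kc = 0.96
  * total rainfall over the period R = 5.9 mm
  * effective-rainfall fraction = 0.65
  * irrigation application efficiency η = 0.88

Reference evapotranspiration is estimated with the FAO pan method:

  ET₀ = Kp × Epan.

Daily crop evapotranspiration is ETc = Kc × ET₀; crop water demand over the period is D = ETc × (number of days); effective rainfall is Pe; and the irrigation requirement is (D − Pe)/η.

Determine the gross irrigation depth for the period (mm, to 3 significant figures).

14.2 mm

ET₀ = 0.76 × 3.2 = 2.4320 mm/d
ETc = Kc × ET₀ = 0.96 × 2.4320 = 2.3347 mm/d
Crop demand D = ETc × 7 d = 2.3347 × 7 = 16.343 mm
Pe = 0.65 × 5.9 = 3.835 mm
D − Pe = 16.343 − 3.835 = 12.508 mm
Gross irrigation = 12.508 / 0.88 = 14.214 mm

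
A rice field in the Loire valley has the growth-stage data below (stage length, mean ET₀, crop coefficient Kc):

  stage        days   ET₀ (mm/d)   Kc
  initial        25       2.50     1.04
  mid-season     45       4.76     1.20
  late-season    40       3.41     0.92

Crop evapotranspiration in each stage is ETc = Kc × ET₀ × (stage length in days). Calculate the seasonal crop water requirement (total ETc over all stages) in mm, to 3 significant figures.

initial: 1.04 × 2.50 × 25 = 65.00 mm
mid-season: 1.20 × 4.76 × 45 = 257.04 mm
late-season: 0.92 × 3.41 × 40 = 125.49 mm
Seasonal total = 447.53 mm

448 mm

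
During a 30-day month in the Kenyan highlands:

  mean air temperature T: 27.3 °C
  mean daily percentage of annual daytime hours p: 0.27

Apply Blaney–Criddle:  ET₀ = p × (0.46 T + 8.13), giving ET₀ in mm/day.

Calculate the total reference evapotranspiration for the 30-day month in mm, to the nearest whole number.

ET₀ = 0.27 × (0.46 × 27.3 + 8.13) = 0.27 × 20.688 = 5.5858 mm/d
Monthly total = 5.5858 × 30 = 167.574 mm

168 mm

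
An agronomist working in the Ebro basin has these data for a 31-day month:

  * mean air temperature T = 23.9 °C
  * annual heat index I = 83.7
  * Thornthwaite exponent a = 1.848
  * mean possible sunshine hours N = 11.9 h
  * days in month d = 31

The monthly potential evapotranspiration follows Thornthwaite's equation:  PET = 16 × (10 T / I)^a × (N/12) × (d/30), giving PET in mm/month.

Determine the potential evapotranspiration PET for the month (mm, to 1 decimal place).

114.0 mm

10T/I = 10 × 23.9 / 83.7 = 2.8554
(10T/I)^a = 2.8554^1.848 = 6.9514
Uncorrected PET = 16 × 6.9514 = 111.222 mm
Correction = (N/12)(d/30) = (11.9/12)(31/30) = 1.0247
PET = 111.222 × 1.0247 = 113.969 mm/month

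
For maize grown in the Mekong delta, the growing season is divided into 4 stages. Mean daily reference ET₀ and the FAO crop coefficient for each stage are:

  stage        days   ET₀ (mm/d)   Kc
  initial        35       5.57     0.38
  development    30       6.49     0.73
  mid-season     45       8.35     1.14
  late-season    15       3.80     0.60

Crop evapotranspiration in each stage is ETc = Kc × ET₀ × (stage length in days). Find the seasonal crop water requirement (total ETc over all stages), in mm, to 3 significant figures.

679 mm

initial: 0.38 × 5.57 × 35 = 74.08 mm
development: 0.73 × 6.49 × 30 = 142.13 mm
mid-season: 1.14 × 8.35 × 45 = 428.36 mm
late-season: 0.60 × 3.80 × 15 = 34.20 mm
Seasonal total = 678.77 mm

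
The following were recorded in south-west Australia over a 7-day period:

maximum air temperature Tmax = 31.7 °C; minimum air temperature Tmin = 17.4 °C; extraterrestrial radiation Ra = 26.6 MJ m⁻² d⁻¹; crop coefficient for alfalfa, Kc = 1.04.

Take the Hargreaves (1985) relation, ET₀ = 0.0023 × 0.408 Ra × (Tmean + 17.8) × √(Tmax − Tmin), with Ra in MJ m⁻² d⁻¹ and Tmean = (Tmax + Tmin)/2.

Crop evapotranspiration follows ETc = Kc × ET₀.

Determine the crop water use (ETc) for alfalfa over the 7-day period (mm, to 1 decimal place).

29.1 mm

Tmean = (31.7 + 17.4)/2 = 24.55 °C
0.408 Ra = 0.408 × 26.6 = 10.8528 mm/d equivalent
ET₀ = 0.0023 × 10.8528 × (24.55 + 17.8) × √14.3 = 0.0023 × 10.8528 × 42.35 × 3.7815 = 3.9975 mm/d
ETc = Kc × ET₀ = 1.04 × 3.9975 = 4.1574 mm/d
Over 7 days: 4.1574 × 7 = 29.102 mm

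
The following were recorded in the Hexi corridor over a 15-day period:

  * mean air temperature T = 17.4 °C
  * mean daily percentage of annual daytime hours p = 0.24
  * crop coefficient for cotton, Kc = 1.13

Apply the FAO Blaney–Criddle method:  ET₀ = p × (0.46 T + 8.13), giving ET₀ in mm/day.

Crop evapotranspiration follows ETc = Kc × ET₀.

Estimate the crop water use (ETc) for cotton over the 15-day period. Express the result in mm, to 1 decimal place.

ET₀ = 0.24 × (0.46 × 17.4 + 8.13) = 0.24 × 16.134 = 3.8722 mm/d
ETc = Kc × ET₀ = 1.13 × 3.8722 = 4.3756 mm/d
Over 15 days: 4.3756 × 15 = 65.634 mm

65.6 mm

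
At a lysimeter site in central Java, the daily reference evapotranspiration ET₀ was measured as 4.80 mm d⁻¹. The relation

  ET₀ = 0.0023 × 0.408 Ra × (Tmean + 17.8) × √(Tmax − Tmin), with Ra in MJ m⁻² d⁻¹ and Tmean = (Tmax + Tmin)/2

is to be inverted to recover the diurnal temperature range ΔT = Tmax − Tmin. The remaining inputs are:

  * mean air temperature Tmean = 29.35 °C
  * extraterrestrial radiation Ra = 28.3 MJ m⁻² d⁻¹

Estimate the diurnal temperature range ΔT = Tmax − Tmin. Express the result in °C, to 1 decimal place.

14.7 °C

√ΔT = ET₀ / [0.0023 × 0.408 × Ra × (Tmean+17.8)] = 4.80 / (0.0023 × 11.5464 × 47.15) = 3.8334
ΔT = 3.8334² = 14.695 °C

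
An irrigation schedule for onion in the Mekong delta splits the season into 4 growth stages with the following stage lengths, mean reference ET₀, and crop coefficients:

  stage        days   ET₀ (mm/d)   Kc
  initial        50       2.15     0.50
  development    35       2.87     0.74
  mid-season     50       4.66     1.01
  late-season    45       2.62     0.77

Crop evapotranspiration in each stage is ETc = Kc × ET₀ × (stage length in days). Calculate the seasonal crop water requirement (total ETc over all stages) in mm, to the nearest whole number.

initial: 0.50 × 2.15 × 50 = 53.75 mm
development: 0.74 × 2.87 × 35 = 74.33 mm
mid-season: 1.01 × 4.66 × 50 = 235.33 mm
late-season: 0.77 × 2.62 × 45 = 90.78 mm
Seasonal total = 454.19 mm

454 mm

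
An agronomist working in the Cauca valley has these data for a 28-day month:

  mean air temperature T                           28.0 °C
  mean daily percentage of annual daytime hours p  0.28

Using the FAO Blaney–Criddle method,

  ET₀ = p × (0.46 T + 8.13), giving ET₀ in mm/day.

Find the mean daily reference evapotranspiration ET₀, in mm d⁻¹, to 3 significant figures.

5.88 mm d⁻¹

ET₀ = 0.28 × (0.46 × 28.0 + 8.13) = 0.28 × 21.010 = 5.8828 mm/d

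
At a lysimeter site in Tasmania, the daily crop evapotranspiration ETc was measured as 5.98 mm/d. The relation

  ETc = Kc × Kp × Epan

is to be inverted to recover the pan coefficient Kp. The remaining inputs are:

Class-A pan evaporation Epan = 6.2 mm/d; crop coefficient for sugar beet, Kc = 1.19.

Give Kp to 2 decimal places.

ETc = Kc × Kp × Epan  ⇒  Kp = ETc / (Kc × Epan)
Kp = 5.98 / (1.19 × 6.2) = 5.98 / 7.378 = 0.8105

0.81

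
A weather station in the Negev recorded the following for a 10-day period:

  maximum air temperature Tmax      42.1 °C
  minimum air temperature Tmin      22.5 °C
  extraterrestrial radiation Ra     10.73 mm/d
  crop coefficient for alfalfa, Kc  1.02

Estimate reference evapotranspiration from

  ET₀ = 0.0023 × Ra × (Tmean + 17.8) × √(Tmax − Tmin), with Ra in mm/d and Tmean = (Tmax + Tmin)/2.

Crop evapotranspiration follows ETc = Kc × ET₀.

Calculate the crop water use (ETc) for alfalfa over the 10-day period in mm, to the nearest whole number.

56 mm

Tmean = (42.1 + 22.5)/2 = 32.30 °C
ET₀ = 0.0023 × 10.73 × (32.30 + 17.8) × √19.6 = 0.0023 × 10.73 × 50.10 × 4.4272 = 5.4739 mm/d
ETc = Kc × ET₀ = 1.02 × 5.4739 = 5.5834 mm/d
Over 10 days: 5.5834 × 10 = 55.834 mm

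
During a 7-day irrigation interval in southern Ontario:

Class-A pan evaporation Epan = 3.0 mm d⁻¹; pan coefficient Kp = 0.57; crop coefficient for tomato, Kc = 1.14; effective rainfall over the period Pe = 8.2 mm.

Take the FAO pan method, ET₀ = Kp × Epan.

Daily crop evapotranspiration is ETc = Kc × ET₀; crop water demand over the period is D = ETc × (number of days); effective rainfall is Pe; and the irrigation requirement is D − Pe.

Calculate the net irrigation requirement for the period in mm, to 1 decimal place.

5.4 mm

ET₀ = 0.57 × 3.0 = 1.7100 mm/d
ETc = Kc × ET₀ = 1.14 × 1.7100 = 1.9494 mm/d
Crop demand D = ETc × 7 d = 1.9494 × 7 = 13.646 mm
D − Pe = 13.646 − 8.2 = 5.446 mm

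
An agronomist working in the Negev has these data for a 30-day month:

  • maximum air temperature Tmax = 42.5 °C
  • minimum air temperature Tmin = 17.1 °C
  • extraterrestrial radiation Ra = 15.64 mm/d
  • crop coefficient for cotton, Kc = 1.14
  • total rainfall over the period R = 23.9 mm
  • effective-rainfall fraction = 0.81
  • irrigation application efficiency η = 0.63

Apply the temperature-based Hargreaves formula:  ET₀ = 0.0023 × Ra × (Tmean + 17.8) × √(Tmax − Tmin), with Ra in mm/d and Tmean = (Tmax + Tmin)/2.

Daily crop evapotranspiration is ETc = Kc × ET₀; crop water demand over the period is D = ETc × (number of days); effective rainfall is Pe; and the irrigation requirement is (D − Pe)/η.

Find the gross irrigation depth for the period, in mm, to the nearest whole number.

Tmean = (42.5 + 17.1)/2 = 29.80 °C
ET₀ = 0.0023 × 15.64 × (29.80 + 17.8) × √25.4 = 0.0023 × 15.64 × 47.60 × 5.0398 = 8.6295 mm/d
ETc = Kc × ET₀ = 1.14 × 8.6295 = 9.8376 mm/d
Crop demand D = ETc × 30 d = 9.8376 × 30 = 295.128 mm
Pe = 0.81 × 23.9 = 19.359 mm
D − Pe = 295.128 − 19.359 = 275.769 mm
Gross irrigation = 275.769 / 0.63 = 437.729 mm

438 mm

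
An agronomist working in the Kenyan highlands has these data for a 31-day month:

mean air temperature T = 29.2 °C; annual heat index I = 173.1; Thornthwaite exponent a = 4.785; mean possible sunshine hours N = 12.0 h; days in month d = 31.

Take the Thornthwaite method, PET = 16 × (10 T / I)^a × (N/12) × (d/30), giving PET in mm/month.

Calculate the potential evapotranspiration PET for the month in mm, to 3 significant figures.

10T/I = 10 × 29.2 / 173.1 = 1.6869
(10T/I)^a = 1.6869^4.785 = 12.2074
Uncorrected PET = 16 × 12.2074 = 195.318 mm
Correction = (N/12)(d/30) = (12.0/12)(31/30) = 1.0333
PET = 195.318 × 1.0333 = 201.822 mm/month

202 mm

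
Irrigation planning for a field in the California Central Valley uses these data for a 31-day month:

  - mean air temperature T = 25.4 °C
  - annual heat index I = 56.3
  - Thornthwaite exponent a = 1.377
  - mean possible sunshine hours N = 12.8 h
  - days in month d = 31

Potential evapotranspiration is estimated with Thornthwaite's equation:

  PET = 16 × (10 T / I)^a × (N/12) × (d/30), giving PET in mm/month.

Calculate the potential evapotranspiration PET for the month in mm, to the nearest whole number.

140 mm

10T/I = 10 × 25.4 / 56.3 = 4.5115
(10T/I)^a = 4.5115^1.377 = 7.9616
Uncorrected PET = 16 × 7.9616 = 127.386 mm
Correction = (N/12)(d/30) = (12.8/12)(31/30) = 1.1022
PET = 127.386 × 1.1022 = 140.405 mm/month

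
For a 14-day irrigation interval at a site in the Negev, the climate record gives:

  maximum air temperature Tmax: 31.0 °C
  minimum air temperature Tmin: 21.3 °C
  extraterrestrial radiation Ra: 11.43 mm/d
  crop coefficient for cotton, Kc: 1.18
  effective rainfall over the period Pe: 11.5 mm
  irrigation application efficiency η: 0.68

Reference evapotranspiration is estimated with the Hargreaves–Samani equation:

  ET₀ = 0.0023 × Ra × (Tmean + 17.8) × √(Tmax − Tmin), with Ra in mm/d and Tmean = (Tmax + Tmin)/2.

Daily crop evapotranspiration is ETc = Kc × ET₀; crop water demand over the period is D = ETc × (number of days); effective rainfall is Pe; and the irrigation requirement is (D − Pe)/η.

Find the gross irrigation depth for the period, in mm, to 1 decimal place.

70.5 mm

Tmean = (31.0 + 21.3)/2 = 26.15 °C
ET₀ = 0.0023 × 11.43 × (26.15 + 17.8) × √9.7 = 0.0023 × 11.43 × 43.95 × 3.1145 = 3.5985 mm/d
ETc = Kc × ET₀ = 1.18 × 3.5985 = 4.2462 mm/d
Crop demand D = ETc × 14 d = 4.2462 × 14 = 59.447 mm
D − Pe = 59.447 − 11.5 = 47.947 mm
Gross irrigation = 47.947 / 0.68 = 70.510 mm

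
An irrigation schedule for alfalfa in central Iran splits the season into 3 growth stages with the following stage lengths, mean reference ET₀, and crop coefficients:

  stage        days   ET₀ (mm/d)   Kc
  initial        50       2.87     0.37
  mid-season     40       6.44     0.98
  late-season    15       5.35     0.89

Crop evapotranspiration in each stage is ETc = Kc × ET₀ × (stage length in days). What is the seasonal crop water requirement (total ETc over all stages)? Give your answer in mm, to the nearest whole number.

initial: 0.37 × 2.87 × 50 = 53.10 mm
mid-season: 0.98 × 6.44 × 40 = 252.45 mm
late-season: 0.89 × 5.35 × 15 = 71.42 mm
Seasonal total = 376.97 mm

377 mm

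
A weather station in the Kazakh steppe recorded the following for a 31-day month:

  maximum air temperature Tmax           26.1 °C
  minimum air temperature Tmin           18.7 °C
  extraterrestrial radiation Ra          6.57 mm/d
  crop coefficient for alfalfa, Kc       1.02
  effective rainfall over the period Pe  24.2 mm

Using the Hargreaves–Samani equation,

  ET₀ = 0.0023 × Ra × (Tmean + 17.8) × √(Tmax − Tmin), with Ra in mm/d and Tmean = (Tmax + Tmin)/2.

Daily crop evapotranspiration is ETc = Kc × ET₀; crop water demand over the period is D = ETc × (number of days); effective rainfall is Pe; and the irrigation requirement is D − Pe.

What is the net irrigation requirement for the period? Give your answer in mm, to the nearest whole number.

28 mm

Tmean = (26.1 + 18.7)/2 = 22.40 °C
ET₀ = 0.0023 × 6.57 × (22.40 + 17.8) × √7.4 = 0.0023 × 6.57 × 40.20 × 2.7203 = 1.6525 mm/d
ETc = Kc × ET₀ = 1.02 × 1.6525 = 1.6856 mm/d
Crop demand D = ETc × 31 d = 1.6856 × 31 = 52.254 mm
D − Pe = 52.254 − 24.2 = 28.054 mm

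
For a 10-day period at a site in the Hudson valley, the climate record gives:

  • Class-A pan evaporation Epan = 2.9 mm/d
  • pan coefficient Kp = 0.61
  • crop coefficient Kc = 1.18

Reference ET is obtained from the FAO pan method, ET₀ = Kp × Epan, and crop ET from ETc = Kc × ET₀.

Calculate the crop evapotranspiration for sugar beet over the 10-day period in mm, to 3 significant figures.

ET₀ = 0.61 × 2.9 = 1.7690 mm/d
ETc = Kc × ET₀ = 1.18 × 1.7690 = 2.0874 mm/d
Over 10 days: 2.0874 × 10 = 20.874 mm

20.9 mm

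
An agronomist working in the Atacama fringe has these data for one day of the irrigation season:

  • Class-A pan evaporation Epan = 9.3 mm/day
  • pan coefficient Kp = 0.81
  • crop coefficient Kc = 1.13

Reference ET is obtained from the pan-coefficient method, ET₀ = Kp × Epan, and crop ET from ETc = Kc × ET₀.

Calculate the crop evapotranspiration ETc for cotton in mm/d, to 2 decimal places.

ET₀ = 0.81 × 9.3 = 7.5330 mm/d
ETc = Kc × ET₀ = 1.13 × 7.5330 = 8.5123 mm/d

8.51 mm/d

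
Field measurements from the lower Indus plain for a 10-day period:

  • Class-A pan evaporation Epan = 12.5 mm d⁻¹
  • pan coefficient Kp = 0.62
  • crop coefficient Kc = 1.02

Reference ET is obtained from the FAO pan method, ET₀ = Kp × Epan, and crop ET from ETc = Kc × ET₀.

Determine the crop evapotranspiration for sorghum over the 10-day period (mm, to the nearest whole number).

ET₀ = 0.62 × 12.5 = 7.7500 mm/d
ETc = Kc × ET₀ = 1.02 × 7.7500 = 7.9050 mm/d
Over 10 days: 7.9050 × 10 = 79.050 mm

79 mm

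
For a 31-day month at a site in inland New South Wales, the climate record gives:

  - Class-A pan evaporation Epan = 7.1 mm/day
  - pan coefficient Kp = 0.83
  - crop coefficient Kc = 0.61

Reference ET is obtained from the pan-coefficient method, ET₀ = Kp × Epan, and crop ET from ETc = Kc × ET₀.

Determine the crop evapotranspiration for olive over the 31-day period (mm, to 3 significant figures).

ET₀ = 0.83 × 7.1 = 5.8930 mm/d
ETc = Kc × ET₀ = 0.61 × 5.8930 = 3.5947 mm/d
Over 31 days: 3.5947 × 31 = 111.436 mm

111 mm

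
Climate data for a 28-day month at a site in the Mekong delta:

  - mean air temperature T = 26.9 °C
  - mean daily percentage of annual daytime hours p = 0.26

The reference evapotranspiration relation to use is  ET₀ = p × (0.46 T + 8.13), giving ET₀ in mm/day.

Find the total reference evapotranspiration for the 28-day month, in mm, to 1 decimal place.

ET₀ = 0.26 × (0.46 × 26.9 + 8.13) = 0.26 × 20.504 = 5.3310 mm/d
Monthly total = 5.3310 × 28 = 149.268 mm

149.3 mm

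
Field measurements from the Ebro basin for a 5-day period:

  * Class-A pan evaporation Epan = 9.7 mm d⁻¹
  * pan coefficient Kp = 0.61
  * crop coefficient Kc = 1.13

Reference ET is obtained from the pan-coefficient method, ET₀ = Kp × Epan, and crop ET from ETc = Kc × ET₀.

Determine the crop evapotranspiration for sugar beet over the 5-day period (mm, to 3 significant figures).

ET₀ = 0.61 × 9.7 = 5.9170 mm/d
ETc = Kc × ET₀ = 1.13 × 5.9170 = 6.6862 mm/d
Over 5 days: 6.6862 × 5 = 33.431 mm

33.4 mm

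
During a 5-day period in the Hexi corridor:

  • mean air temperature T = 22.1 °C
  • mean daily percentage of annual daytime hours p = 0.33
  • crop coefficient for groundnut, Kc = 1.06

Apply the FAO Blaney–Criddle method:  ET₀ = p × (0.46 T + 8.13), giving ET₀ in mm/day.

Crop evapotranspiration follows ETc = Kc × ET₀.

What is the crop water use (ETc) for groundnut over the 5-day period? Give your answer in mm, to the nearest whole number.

32 mm

ET₀ = 0.33 × (0.46 × 22.1 + 8.13) = 0.33 × 18.296 = 6.0377 mm/d
ETc = Kc × ET₀ = 1.06 × 6.0377 = 6.4000 mm/d
Over 5 days: 6.4000 × 5 = 32.000 mm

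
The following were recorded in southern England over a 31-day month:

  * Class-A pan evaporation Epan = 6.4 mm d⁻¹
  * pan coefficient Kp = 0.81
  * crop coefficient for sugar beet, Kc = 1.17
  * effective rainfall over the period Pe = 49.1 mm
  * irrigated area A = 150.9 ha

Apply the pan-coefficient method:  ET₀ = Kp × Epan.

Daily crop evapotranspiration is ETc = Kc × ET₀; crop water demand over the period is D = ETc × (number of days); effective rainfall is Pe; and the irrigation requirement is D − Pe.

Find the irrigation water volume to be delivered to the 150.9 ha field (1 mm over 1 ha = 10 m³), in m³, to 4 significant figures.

209600 m³

ET₀ = 0.81 × 6.4 = 5.1840 mm/d
ETc = Kc × ET₀ = 1.17 × 5.1840 = 6.0653 mm/d
Crop demand D = ETc × 31 d = 6.0653 × 31 = 188.024 mm
D − Pe = 188.024 − 49.1 = 138.924 mm
Volume = 138.924 mm × 150.9 ha × 10 = 209636.3 m³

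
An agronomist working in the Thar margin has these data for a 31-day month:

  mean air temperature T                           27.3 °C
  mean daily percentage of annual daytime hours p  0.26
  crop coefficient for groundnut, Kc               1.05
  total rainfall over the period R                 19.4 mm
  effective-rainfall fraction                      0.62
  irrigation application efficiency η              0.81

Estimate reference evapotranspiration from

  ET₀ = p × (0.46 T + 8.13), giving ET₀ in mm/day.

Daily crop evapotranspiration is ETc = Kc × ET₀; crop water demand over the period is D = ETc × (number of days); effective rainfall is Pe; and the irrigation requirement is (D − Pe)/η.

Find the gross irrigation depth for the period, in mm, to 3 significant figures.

ET₀ = 0.26 × (0.46 × 27.3 + 8.13) = 0.26 × 20.688 = 5.3789 mm/d
ETc = Kc × ET₀ = 1.05 × 5.3789 = 5.6478 mm/d
Crop demand D = ETc × 31 d = 5.6478 × 31 = 175.082 mm
Pe = 0.62 × 19.4 = 12.028 mm
D − Pe = 175.082 − 12.028 = 163.054 mm
Gross irrigation = 163.054 / 0.81 = 201.301 mm

201 mm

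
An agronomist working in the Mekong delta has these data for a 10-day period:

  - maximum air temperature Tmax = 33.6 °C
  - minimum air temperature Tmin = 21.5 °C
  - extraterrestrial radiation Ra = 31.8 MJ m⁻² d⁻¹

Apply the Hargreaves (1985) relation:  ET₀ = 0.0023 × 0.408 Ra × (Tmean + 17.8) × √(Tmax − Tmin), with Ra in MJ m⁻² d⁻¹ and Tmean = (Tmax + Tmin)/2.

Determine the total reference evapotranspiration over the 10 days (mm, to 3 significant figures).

Tmean = (33.6 + 21.5)/2 = 27.55 °C
0.408 Ra = 0.408 × 31.8 = 12.9744 mm/d equivalent
ET₀ = 0.0023 × 12.9744 × (27.55 + 17.8) × √12.1 = 0.0023 × 12.9744 × 45.35 × 3.4785 = 4.7074 mm/d
Over 10 days: 4.7074 × 10 = 47.074 mm

47.1 mm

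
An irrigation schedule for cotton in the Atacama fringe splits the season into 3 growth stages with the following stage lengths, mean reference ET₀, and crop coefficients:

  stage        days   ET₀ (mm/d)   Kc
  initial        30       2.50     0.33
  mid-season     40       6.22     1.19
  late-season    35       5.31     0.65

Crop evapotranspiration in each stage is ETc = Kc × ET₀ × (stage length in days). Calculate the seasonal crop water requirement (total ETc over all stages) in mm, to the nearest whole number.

442 mm

initial: 0.33 × 2.50 × 30 = 24.75 mm
mid-season: 1.19 × 6.22 × 40 = 296.07 mm
late-season: 0.65 × 5.31 × 35 = 120.80 mm
Seasonal total = 441.62 mm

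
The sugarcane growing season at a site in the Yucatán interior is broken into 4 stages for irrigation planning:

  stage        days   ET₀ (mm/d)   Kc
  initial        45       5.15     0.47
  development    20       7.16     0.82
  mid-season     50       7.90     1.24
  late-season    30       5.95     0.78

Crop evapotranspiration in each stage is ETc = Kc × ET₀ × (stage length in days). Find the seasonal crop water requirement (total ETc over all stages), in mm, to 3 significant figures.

initial: 0.47 × 5.15 × 45 = 108.92 mm
development: 0.82 × 7.16 × 20 = 117.42 mm
mid-season: 1.24 × 7.90 × 50 = 489.80 mm
late-season: 0.78 × 5.95 × 30 = 139.23 mm
Seasonal total = 855.37 mm

855 mm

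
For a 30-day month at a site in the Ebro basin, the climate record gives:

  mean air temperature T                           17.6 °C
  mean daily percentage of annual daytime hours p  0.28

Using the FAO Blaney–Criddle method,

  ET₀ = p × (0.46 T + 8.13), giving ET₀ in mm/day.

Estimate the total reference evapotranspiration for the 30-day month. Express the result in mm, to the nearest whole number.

ET₀ = 0.28 × (0.46 × 17.6 + 8.13) = 0.28 × 16.226 = 4.5433 mm/d
Monthly total = 4.5433 × 30 = 136.299 mm

136 mm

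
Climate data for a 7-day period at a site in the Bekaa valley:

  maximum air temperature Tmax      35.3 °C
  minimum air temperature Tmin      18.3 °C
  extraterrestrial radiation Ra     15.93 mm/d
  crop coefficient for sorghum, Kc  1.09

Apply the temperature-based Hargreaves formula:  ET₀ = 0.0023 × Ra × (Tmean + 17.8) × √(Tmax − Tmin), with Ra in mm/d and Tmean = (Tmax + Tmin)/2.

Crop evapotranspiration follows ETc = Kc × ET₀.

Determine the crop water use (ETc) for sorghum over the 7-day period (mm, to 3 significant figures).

51.4 mm

Tmean = (35.3 + 18.3)/2 = 26.80 °C
ET₀ = 0.0023 × 15.93 × (26.80 + 17.8) × √17.0 = 0.0023 × 15.93 × 44.60 × 4.1231 = 6.7376 mm/d
ETc = Kc × ET₀ = 1.09 × 6.7376 = 7.3440 mm/d
Over 7 days: 7.3440 × 7 = 51.408 mm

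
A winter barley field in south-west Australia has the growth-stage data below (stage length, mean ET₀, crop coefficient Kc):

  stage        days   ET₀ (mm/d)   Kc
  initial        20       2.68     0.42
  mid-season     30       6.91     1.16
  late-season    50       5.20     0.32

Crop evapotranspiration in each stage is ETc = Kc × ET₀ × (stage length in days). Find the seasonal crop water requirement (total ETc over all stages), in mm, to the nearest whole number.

346 mm

initial: 0.42 × 2.68 × 20 = 22.51 mm
mid-season: 1.16 × 6.91 × 30 = 240.47 mm
late-season: 0.32 × 5.20 × 50 = 83.20 mm
Seasonal total = 346.18 mm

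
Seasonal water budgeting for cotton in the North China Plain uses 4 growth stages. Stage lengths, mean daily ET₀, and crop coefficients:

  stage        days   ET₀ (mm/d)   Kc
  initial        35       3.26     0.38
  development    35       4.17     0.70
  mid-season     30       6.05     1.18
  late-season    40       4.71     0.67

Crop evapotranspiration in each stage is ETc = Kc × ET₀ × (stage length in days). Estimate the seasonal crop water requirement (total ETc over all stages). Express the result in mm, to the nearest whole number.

initial: 0.38 × 3.26 × 35 = 43.36 mm
development: 0.70 × 4.17 × 35 = 102.17 mm
mid-season: 1.18 × 6.05 × 30 = 214.17 mm
late-season: 0.67 × 4.71 × 40 = 126.23 mm
Seasonal total = 485.93 mm

486 mm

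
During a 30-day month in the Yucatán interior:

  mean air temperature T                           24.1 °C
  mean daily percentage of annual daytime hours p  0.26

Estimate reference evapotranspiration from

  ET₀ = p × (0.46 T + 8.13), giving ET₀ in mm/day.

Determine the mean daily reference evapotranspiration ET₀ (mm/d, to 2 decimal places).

ET₀ = 0.26 × (0.46 × 24.1 + 8.13) = 0.26 × 19.216 = 4.9962 mm/d

5.00 mm/d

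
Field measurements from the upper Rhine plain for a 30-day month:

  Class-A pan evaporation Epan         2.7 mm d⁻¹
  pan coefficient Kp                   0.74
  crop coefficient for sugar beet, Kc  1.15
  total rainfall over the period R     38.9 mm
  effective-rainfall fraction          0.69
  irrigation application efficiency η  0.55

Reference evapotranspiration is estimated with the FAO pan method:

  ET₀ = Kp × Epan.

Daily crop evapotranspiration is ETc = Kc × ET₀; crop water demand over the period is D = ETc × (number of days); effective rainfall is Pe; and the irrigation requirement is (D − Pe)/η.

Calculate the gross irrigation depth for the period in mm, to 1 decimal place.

76.5 mm

ET₀ = 0.74 × 2.7 = 1.9980 mm/d
ETc = Kc × ET₀ = 1.15 × 1.9980 = 2.2977 mm/d
Crop demand D = ETc × 30 d = 2.2977 × 30 = 68.931 mm
Pe = 0.69 × 38.9 = 26.841 mm
D − Pe = 68.931 − 26.841 = 42.090 mm
Gross irrigation = 42.090 / 0.55 = 76.527 mm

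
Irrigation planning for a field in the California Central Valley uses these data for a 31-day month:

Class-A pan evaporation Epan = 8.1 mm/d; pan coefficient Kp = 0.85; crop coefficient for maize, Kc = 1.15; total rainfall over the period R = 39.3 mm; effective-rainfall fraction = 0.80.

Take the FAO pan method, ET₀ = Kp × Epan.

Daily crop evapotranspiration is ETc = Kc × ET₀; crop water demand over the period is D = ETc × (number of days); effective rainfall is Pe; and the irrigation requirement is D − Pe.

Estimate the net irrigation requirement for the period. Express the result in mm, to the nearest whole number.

214 mm

ET₀ = 0.85 × 8.1 = 6.8850 mm/d
ETc = Kc × ET₀ = 1.15 × 6.8850 = 7.9178 mm/d
Crop demand D = ETc × 31 d = 7.9178 × 31 = 245.452 mm
Pe = 0.80 × 39.3 = 31.440 mm
D − Pe = 245.452 − 31.440 = 214.012 mm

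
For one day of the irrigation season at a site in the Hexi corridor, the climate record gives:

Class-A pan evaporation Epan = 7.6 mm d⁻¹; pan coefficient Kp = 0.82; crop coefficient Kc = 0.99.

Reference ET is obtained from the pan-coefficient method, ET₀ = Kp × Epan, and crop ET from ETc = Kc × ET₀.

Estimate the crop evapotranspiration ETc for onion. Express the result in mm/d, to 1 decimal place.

ET₀ = 0.82 × 7.6 = 6.2320 mm/d
ETc = Kc × ET₀ = 0.99 × 6.2320 = 6.1697 mm/d

6.2 mm/d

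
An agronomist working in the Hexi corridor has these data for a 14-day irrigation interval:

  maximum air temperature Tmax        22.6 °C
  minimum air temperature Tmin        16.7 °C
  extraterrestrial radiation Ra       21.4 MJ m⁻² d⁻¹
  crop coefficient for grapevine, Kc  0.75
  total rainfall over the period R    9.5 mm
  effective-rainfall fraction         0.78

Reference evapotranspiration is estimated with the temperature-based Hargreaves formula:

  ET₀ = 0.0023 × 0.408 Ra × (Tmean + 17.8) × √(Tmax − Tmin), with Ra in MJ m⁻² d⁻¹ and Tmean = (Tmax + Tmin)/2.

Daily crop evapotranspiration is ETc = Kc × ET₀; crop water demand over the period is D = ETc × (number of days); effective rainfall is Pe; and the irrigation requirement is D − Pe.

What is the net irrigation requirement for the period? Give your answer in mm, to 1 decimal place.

Tmean = (22.6 + 16.7)/2 = 19.65 °C
0.408 Ra = 0.408 × 21.4 = 8.7312 mm/d equivalent
ET₀ = 0.0023 × 8.7312 × (19.65 + 17.8) × √5.9 = 0.0023 × 8.7312 × 37.45 × 2.4290 = 1.8268 mm/d
ETc = Kc × ET₀ = 0.75 × 1.8268 = 1.3701 mm/d
Crop demand D = ETc × 14 d = 1.3701 × 14 = 19.181 mm
Pe = 0.78 × 9.5 = 7.410 mm
D − Pe = 19.181 − 7.410 = 11.771 mm

11.8 mm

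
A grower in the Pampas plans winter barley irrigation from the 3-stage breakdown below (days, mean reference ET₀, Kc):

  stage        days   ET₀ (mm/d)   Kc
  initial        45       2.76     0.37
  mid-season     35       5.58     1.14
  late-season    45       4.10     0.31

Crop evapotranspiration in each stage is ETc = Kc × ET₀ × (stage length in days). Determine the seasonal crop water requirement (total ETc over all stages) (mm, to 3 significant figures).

326 mm

initial: 0.37 × 2.76 × 45 = 45.95 mm
mid-season: 1.14 × 5.58 × 35 = 222.64 mm
late-season: 0.31 × 4.10 × 45 = 57.20 mm
Seasonal total = 325.79 mm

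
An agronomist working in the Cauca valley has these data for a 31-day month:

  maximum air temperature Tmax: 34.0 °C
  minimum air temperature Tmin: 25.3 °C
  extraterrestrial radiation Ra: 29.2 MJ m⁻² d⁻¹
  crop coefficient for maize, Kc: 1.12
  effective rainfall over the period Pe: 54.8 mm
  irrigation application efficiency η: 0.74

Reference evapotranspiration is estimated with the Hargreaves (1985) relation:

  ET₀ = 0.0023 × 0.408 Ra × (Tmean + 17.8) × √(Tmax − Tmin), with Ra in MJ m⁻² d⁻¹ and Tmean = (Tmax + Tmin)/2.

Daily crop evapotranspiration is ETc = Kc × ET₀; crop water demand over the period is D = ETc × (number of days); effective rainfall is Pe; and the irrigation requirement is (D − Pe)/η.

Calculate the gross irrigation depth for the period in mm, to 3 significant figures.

106 mm

Tmean = (34.0 + 25.3)/2 = 29.65 °C
0.408 Ra = 0.408 × 29.2 = 11.9136 mm/d equivalent
ET₀ = 0.0023 × 11.9136 × (29.65 + 17.8) × √8.7 = 0.0023 × 11.9136 × 47.45 × 2.9496 = 3.8350 mm/d
ETc = Kc × ET₀ = 1.12 × 3.8350 = 4.2952 mm/d
Crop demand D = ETc × 31 d = 4.2952 × 31 = 133.151 mm
D − Pe = 133.151 − 54.8 = 78.351 mm
Gross irrigation = 78.351 / 0.74 = 105.880 mm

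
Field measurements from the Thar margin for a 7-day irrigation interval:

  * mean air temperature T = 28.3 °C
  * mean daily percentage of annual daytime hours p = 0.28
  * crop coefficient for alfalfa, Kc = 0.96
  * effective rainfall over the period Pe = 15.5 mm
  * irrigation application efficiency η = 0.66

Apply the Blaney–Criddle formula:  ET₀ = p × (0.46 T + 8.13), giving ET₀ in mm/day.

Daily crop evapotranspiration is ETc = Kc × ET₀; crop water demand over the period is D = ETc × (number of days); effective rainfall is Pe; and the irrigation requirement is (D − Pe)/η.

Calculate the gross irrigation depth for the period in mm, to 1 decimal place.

36.8 mm

ET₀ = 0.28 × (0.46 × 28.3 + 8.13) = 0.28 × 21.148 = 5.9214 mm/d
ETc = Kc × ET₀ = 0.96 × 5.9214 = 5.6845 mm/d
Crop demand D = ETc × 7 d = 5.6845 × 7 = 39.792 mm
D − Pe = 39.792 − 15.5 = 24.292 mm
Gross irrigation = 24.292 / 0.66 = 36.806 mm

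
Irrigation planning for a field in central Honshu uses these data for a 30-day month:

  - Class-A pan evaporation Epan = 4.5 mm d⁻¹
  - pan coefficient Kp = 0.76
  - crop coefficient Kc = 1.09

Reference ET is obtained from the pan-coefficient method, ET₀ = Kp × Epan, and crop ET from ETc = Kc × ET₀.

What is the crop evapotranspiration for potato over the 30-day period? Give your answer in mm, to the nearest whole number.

ET₀ = 0.76 × 4.5 = 3.4200 mm/d
ETc = Kc × ET₀ = 1.09 × 3.4200 = 3.7278 mm/d
Over 30 days: 3.7278 × 30 = 111.834 mm

112 mm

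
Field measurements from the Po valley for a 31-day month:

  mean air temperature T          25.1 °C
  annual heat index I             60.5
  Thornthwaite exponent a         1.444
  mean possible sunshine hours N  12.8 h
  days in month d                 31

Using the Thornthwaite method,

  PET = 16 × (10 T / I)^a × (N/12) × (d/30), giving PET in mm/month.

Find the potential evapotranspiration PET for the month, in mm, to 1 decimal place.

137.6 mm

10T/I = 10 × 25.1 / 60.5 = 4.1488
(10T/I)^a = 4.1488^1.444 = 7.8033
Uncorrected PET = 16 × 7.8033 = 124.853 mm
Correction = (N/12)(d/30) = (12.8/12)(31/30) = 1.1022
PET = 124.853 × 1.1022 = 137.613 mm/month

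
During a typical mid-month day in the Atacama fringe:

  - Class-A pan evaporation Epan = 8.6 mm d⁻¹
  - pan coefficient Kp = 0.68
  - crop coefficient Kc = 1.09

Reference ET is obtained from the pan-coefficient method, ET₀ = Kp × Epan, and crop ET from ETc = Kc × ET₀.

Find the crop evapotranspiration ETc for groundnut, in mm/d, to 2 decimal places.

6.37 mm/d

ET₀ = 0.68 × 8.6 = 5.8480 mm/d
ETc = Kc × ET₀ = 1.09 × 5.8480 = 6.3743 mm/d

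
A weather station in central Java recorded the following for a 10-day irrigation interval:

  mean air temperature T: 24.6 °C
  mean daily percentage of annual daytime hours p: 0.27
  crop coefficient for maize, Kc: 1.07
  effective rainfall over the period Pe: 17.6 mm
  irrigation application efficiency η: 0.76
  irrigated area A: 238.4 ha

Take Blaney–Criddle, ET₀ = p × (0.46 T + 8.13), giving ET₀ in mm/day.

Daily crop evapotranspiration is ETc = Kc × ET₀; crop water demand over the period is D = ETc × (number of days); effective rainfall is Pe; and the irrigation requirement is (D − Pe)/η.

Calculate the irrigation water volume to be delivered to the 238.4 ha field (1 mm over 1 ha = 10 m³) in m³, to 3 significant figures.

ET₀ = 0.27 × (0.46 × 24.6 + 8.13) = 0.27 × 19.446 = 5.2504 mm/d
ETc = Kc × ET₀ = 1.07 × 5.2504 = 5.6179 mm/d
Crop demand D = ETc × 10 d = 5.6179 × 10 = 56.179 mm
D − Pe = 56.179 − 17.6 = 38.579 mm
Gross irrigation = 38.579 / 0.76 = 50.762 mm
Volume = 50.762 mm × 238.4 ha × 10 = 121016.6 m³

121000 m³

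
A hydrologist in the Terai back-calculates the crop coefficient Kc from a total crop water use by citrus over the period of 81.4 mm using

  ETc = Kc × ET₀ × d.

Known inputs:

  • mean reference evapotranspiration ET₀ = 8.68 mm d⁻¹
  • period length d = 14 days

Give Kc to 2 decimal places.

0.67

ETc = Kc × ET₀ × d  ⇒  Kc = ETc / (ET₀ × d)
Kc = 81.4 / (8.68 × 14) = 81.4 / 121.52 = 0.6698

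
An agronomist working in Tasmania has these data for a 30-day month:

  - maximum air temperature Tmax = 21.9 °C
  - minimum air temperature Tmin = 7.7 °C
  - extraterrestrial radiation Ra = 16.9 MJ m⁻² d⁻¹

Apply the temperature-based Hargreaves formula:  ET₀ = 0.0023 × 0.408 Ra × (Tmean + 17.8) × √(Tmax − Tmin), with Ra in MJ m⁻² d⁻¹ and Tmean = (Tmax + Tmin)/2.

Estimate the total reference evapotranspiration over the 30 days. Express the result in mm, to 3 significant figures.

58.4 mm

Tmean = (21.9 + 7.7)/2 = 14.80 °C
0.408 Ra = 0.408 × 16.9 = 6.8952 mm/d equivalent
ET₀ = 0.0023 × 6.8952 × (14.80 + 17.8) × √14.2 = 0.0023 × 6.8952 × 32.60 × 3.7683 = 1.9482 mm/d
Over 30 days: 1.9482 × 30 = 58.446 mm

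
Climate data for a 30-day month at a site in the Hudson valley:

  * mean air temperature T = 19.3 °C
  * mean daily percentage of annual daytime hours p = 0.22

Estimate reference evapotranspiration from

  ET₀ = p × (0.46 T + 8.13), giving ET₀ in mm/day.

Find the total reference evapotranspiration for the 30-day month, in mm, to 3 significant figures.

112 mm

ET₀ = 0.22 × (0.46 × 19.3 + 8.13) = 0.22 × 17.008 = 3.7418 mm/d
Monthly total = 3.7418 × 30 = 112.254 mm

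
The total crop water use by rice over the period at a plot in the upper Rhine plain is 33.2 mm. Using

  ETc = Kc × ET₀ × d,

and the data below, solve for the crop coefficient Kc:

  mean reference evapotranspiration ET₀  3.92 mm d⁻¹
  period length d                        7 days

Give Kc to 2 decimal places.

1.21

ETc = Kc × ET₀ × d  ⇒  Kc = ETc / (ET₀ × d)
Kc = 33.2 / (3.92 × 7) = 33.2 / 27.44 = 1.2099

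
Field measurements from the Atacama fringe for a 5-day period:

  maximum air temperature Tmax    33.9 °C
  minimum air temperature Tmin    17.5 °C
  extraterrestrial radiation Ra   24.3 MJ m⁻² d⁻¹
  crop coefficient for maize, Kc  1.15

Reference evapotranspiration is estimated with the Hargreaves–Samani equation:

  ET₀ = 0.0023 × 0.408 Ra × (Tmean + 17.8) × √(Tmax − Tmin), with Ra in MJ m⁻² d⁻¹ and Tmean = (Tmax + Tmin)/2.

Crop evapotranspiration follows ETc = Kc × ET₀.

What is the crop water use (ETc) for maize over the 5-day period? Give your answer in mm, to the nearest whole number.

23 mm

Tmean = (33.9 + 17.5)/2 = 25.70 °C
0.408 Ra = 0.408 × 24.3 = 9.9144 mm/d equivalent
ET₀ = 0.0023 × 9.9144 × (25.70 + 17.8) × √16.4 = 0.0023 × 9.9144 × 43.50 × 4.0497 = 4.0170 mm/d
ETc = Kc × ET₀ = 1.15 × 4.0170 = 4.6196 mm/d
Over 5 days: 4.6196 × 5 = 23.098 mm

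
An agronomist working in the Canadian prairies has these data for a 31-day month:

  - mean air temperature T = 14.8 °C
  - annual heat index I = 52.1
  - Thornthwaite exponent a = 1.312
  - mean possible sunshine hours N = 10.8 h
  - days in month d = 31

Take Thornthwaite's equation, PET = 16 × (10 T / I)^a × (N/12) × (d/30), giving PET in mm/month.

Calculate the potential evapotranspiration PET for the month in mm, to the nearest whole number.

59 mm

10T/I = 10 × 14.8 / 52.1 = 2.8407
(10T/I)^a = 2.8407^1.312 = 3.9345
Uncorrected PET = 16 × 3.9345 = 62.952 mm
Correction = (N/12)(d/30) = (10.8/12)(31/30) = 0.9300
PET = 62.952 × 0.9300 = 58.545 mm/month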